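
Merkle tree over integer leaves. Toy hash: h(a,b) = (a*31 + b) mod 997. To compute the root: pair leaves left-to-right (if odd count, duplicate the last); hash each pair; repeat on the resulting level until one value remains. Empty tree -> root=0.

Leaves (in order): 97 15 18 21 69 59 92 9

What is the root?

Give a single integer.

Answer: 96

Derivation:
L0: [97, 15, 18, 21, 69, 59, 92, 9]
L1: h(97,15)=(97*31+15)%997=31 h(18,21)=(18*31+21)%997=579 h(69,59)=(69*31+59)%997=204 h(92,9)=(92*31+9)%997=867 -> [31, 579, 204, 867]
L2: h(31,579)=(31*31+579)%997=543 h(204,867)=(204*31+867)%997=212 -> [543, 212]
L3: h(543,212)=(543*31+212)%997=96 -> [96]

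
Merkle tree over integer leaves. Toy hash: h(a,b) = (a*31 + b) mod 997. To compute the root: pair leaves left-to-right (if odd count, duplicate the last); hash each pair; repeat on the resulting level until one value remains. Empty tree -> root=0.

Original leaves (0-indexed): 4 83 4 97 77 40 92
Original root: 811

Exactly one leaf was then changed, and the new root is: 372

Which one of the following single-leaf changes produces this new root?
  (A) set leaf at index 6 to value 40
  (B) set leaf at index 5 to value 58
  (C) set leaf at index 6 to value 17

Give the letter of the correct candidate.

Original leaves: [4, 83, 4, 97, 77, 40, 92]
Target new root: 372
Try each candidate change and compute the resulting root:
Candidate A: set leaf[6] = 40 -> leaves = [4, 83, 4, 97, 77, 40, 40]
  L0: [4, 83, 4, 97, 77, 40, 40]
  L1: h(4,83)=(4*31+83)%997=207 h(4,97)=(4*31+97)%997=221 h(77,40)=(77*31+40)%997=433 h(40,40)=(40*31+40)%997=283 -> [207, 221, 433, 283]
  L2: h(207,221)=(207*31+221)%997=656 h(433,283)=(433*31+283)%997=745 -> [656, 745]
  L3: h(656,745)=(656*31+745)%997=144 -> [144]
  root = 144 != target 372
Candidate B: set leaf[5] = 58 -> leaves = [4, 83, 4, 97, 77, 58, 92]
  L0: [4, 83, 4, 97, 77, 58, 92]
  L1: h(4,83)=(4*31+83)%997=207 h(4,97)=(4*31+97)%997=221 h(77,58)=(77*31+58)%997=451 h(92,92)=(92*31+92)%997=950 -> [207, 221, 451, 950]
  L2: h(207,221)=(207*31+221)%997=656 h(451,950)=(451*31+950)%997=973 -> [656, 973]
  L3: h(656,973)=(656*31+973)%997=372 -> [372]
  root = 372 == target 372  ** MATCH **
Candidate C: set leaf[6] = 17 -> leaves = [4, 83, 4, 97, 77, 40, 17]
  L0: [4, 83, 4, 97, 77, 40, 17]
  L1: h(4,83)=(4*31+83)%997=207 h(4,97)=(4*31+97)%997=221 h(77,40)=(77*31+40)%997=433 h(17,17)=(17*31+17)%997=544 -> [207, 221, 433, 544]
  L2: h(207,221)=(207*31+221)%997=656 h(433,544)=(433*31+544)%997=9 -> [656, 9]
  L3: h(656,9)=(656*31+9)%997=405 -> [405]
  root = 405 != target 372
Candidate B produces the target root.

Answer: B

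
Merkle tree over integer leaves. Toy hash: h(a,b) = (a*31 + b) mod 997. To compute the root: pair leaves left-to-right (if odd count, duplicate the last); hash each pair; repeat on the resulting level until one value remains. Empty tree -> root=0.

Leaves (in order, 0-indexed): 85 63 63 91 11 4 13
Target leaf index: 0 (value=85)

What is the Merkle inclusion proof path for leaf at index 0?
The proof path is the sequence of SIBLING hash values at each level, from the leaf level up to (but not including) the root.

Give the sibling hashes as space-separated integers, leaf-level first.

L0 (leaves): [85, 63, 63, 91, 11, 4, 13], target index=0
L1: h(85,63)=(85*31+63)%997=704 [pair 0] h(63,91)=(63*31+91)%997=50 [pair 1] h(11,4)=(11*31+4)%997=345 [pair 2] h(13,13)=(13*31+13)%997=416 [pair 3] -> [704, 50, 345, 416]
  Sibling for proof at L0: 63
L2: h(704,50)=(704*31+50)%997=937 [pair 0] h(345,416)=(345*31+416)%997=144 [pair 1] -> [937, 144]
  Sibling for proof at L1: 50
L3: h(937,144)=(937*31+144)%997=278 [pair 0] -> [278]
  Sibling for proof at L2: 144
Root: 278
Proof path (sibling hashes from leaf to root): [63, 50, 144]

Answer: 63 50 144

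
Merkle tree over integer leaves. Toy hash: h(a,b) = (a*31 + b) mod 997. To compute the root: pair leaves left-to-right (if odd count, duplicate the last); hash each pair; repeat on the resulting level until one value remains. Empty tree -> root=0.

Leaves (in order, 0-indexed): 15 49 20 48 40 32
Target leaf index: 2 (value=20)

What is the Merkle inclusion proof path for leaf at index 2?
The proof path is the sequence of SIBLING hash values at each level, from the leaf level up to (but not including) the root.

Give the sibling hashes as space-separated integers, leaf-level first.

L0 (leaves): [15, 49, 20, 48, 40, 32], target index=2
L1: h(15,49)=(15*31+49)%997=514 [pair 0] h(20,48)=(20*31+48)%997=668 [pair 1] h(40,32)=(40*31+32)%997=275 [pair 2] -> [514, 668, 275]
  Sibling for proof at L0: 48
L2: h(514,668)=(514*31+668)%997=650 [pair 0] h(275,275)=(275*31+275)%997=824 [pair 1] -> [650, 824]
  Sibling for proof at L1: 514
L3: h(650,824)=(650*31+824)%997=37 [pair 0] -> [37]
  Sibling for proof at L2: 824
Root: 37
Proof path (sibling hashes from leaf to root): [48, 514, 824]

Answer: 48 514 824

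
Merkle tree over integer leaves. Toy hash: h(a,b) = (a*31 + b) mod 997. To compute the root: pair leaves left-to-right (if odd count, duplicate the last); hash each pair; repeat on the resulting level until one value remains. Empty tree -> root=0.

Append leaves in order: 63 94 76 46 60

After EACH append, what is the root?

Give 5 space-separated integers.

After append 63 (leaves=[63]):
  L0: [63]
  root=63
After append 94 (leaves=[63, 94]):
  L0: [63, 94]
  L1: h(63,94)=(63*31+94)%997=53 -> [53]
  root=53
After append 76 (leaves=[63, 94, 76]):
  L0: [63, 94, 76]
  L1: h(63,94)=(63*31+94)%997=53 h(76,76)=(76*31+76)%997=438 -> [53, 438]
  L2: h(53,438)=(53*31+438)%997=87 -> [87]
  root=87
After append 46 (leaves=[63, 94, 76, 46]):
  L0: [63, 94, 76, 46]
  L1: h(63,94)=(63*31+94)%997=53 h(76,46)=(76*31+46)%997=408 -> [53, 408]
  L2: h(53,408)=(53*31+408)%997=57 -> [57]
  root=57
After append 60 (leaves=[63, 94, 76, 46, 60]):
  L0: [63, 94, 76, 46, 60]
  L1: h(63,94)=(63*31+94)%997=53 h(76,46)=(76*31+46)%997=408 h(60,60)=(60*31+60)%997=923 -> [53, 408, 923]
  L2: h(53,408)=(53*31+408)%997=57 h(923,923)=(923*31+923)%997=623 -> [57, 623]
  L3: h(57,623)=(57*31+623)%997=396 -> [396]
  root=396

Answer: 63 53 87 57 396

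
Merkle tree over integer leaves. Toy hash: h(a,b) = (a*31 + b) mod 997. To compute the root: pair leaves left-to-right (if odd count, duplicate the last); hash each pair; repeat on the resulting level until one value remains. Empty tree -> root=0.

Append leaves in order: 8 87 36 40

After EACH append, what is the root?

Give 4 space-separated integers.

Answer: 8 335 570 574

Derivation:
After append 8 (leaves=[8]):
  L0: [8]
  root=8
After append 87 (leaves=[8, 87]):
  L0: [8, 87]
  L1: h(8,87)=(8*31+87)%997=335 -> [335]
  root=335
After append 36 (leaves=[8, 87, 36]):
  L0: [8, 87, 36]
  L1: h(8,87)=(8*31+87)%997=335 h(36,36)=(36*31+36)%997=155 -> [335, 155]
  L2: h(335,155)=(335*31+155)%997=570 -> [570]
  root=570
After append 40 (leaves=[8, 87, 36, 40]):
  L0: [8, 87, 36, 40]
  L1: h(8,87)=(8*31+87)%997=335 h(36,40)=(36*31+40)%997=159 -> [335, 159]
  L2: h(335,159)=(335*31+159)%997=574 -> [574]
  root=574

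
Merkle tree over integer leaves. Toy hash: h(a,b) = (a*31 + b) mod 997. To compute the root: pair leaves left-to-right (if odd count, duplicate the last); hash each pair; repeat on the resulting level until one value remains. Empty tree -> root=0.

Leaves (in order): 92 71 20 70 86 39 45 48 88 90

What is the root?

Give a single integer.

Answer: 709

Derivation:
L0: [92, 71, 20, 70, 86, 39, 45, 48, 88, 90]
L1: h(92,71)=(92*31+71)%997=929 h(20,70)=(20*31+70)%997=690 h(86,39)=(86*31+39)%997=711 h(45,48)=(45*31+48)%997=446 h(88,90)=(88*31+90)%997=824 -> [929, 690, 711, 446, 824]
L2: h(929,690)=(929*31+690)%997=576 h(711,446)=(711*31+446)%997=553 h(824,824)=(824*31+824)%997=446 -> [576, 553, 446]
L3: h(576,553)=(576*31+553)%997=463 h(446,446)=(446*31+446)%997=314 -> [463, 314]
L4: h(463,314)=(463*31+314)%997=709 -> [709]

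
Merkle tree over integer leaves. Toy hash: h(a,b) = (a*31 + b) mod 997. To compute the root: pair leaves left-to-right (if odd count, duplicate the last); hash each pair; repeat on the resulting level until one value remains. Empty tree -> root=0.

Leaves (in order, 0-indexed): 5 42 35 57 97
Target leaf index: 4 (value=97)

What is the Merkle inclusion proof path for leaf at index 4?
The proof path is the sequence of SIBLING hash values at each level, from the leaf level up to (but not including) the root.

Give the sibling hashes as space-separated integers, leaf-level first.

L0 (leaves): [5, 42, 35, 57, 97], target index=4
L1: h(5,42)=(5*31+42)%997=197 [pair 0] h(35,57)=(35*31+57)%997=145 [pair 1] h(97,97)=(97*31+97)%997=113 [pair 2] -> [197, 145, 113]
  Sibling for proof at L0: 97
L2: h(197,145)=(197*31+145)%997=270 [pair 0] h(113,113)=(113*31+113)%997=625 [pair 1] -> [270, 625]
  Sibling for proof at L1: 113
L3: h(270,625)=(270*31+625)%997=22 [pair 0] -> [22]
  Sibling for proof at L2: 270
Root: 22
Proof path (sibling hashes from leaf to root): [97, 113, 270]

Answer: 97 113 270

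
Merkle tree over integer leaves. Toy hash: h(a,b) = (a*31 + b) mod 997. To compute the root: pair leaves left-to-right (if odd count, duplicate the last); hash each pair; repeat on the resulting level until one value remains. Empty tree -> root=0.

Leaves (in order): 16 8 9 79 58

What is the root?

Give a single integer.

L0: [16, 8, 9, 79, 58]
L1: h(16,8)=(16*31+8)%997=504 h(9,79)=(9*31+79)%997=358 h(58,58)=(58*31+58)%997=859 -> [504, 358, 859]
L2: h(504,358)=(504*31+358)%997=30 h(859,859)=(859*31+859)%997=569 -> [30, 569]
L3: h(30,569)=(30*31+569)%997=502 -> [502]

Answer: 502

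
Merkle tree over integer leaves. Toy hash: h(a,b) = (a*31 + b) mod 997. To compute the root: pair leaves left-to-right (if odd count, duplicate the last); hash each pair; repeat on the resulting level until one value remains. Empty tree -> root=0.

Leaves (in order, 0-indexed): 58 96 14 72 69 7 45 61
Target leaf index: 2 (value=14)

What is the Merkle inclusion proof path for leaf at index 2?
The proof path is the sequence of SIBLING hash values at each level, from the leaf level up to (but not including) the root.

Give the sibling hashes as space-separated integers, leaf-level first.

L0 (leaves): [58, 96, 14, 72, 69, 7, 45, 61], target index=2
L1: h(58,96)=(58*31+96)%997=897 [pair 0] h(14,72)=(14*31+72)%997=506 [pair 1] h(69,7)=(69*31+7)%997=152 [pair 2] h(45,61)=(45*31+61)%997=459 [pair 3] -> [897, 506, 152, 459]
  Sibling for proof at L0: 72
L2: h(897,506)=(897*31+506)%997=397 [pair 0] h(152,459)=(152*31+459)%997=186 [pair 1] -> [397, 186]
  Sibling for proof at L1: 897
L3: h(397,186)=(397*31+186)%997=529 [pair 0] -> [529]
  Sibling for proof at L2: 186
Root: 529
Proof path (sibling hashes from leaf to root): [72, 897, 186]

Answer: 72 897 186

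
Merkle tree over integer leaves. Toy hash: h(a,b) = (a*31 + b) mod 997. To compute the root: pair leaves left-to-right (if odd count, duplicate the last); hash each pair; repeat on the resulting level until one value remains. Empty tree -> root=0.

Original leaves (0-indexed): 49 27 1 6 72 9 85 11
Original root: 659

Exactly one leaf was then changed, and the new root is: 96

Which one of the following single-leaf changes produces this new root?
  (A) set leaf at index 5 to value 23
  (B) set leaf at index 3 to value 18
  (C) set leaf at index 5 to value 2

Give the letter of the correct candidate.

Original leaves: [49, 27, 1, 6, 72, 9, 85, 11]
Target new root: 96
Try each candidate change and compute the resulting root:
Candidate A: set leaf[5] = 23 -> leaves = [49, 27, 1, 6, 72, 23, 85, 11]
  L0: [49, 27, 1, 6, 72, 23, 85, 11]
  L1: h(49,27)=(49*31+27)%997=549 h(1,6)=(1*31+6)%997=37 h(72,23)=(72*31+23)%997=261 h(85,11)=(85*31+11)%997=652 -> [549, 37, 261, 652]
  L2: h(549,37)=(549*31+37)%997=107 h(261,652)=(261*31+652)%997=767 -> [107, 767]
  L3: h(107,767)=(107*31+767)%997=96 -> [96]
  root = 96 == target 96  ** MATCH **
Candidate B: set leaf[3] = 18 -> leaves = [49, 27, 1, 18, 72, 9, 85, 11]
  L0: [49, 27, 1, 18, 72, 9, 85, 11]
  L1: h(49,27)=(49*31+27)%997=549 h(1,18)=(1*31+18)%997=49 h(72,9)=(72*31+9)%997=247 h(85,11)=(85*31+11)%997=652 -> [549, 49, 247, 652]
  L2: h(549,49)=(549*31+49)%997=119 h(247,652)=(247*31+652)%997=333 -> [119, 333]
  L3: h(119,333)=(119*31+333)%997=34 -> [34]
  root = 34 != target 96
Candidate C: set leaf[5] = 2 -> leaves = [49, 27, 1, 6, 72, 2, 85, 11]
  L0: [49, 27, 1, 6, 72, 2, 85, 11]
  L1: h(49,27)=(49*31+27)%997=549 h(1,6)=(1*31+6)%997=37 h(72,2)=(72*31+2)%997=240 h(85,11)=(85*31+11)%997=652 -> [549, 37, 240, 652]
  L2: h(549,37)=(549*31+37)%997=107 h(240,652)=(240*31+652)%997=116 -> [107, 116]
  L3: h(107,116)=(107*31+116)%997=442 -> [442]
  root = 442 != target 96
Candidate A produces the target root.

Answer: A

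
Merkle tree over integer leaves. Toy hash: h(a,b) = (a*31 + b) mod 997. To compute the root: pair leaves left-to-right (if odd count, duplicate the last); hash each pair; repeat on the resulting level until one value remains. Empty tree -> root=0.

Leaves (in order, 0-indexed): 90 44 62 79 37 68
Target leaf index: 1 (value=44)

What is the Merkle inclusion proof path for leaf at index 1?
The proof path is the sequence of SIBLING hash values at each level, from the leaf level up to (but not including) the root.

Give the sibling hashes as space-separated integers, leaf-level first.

L0 (leaves): [90, 44, 62, 79, 37, 68], target index=1
L1: h(90,44)=(90*31+44)%997=840 [pair 0] h(62,79)=(62*31+79)%997=7 [pair 1] h(37,68)=(37*31+68)%997=218 [pair 2] -> [840, 7, 218]
  Sibling for proof at L0: 90
L2: h(840,7)=(840*31+7)%997=125 [pair 0] h(218,218)=(218*31+218)%997=994 [pair 1] -> [125, 994]
  Sibling for proof at L1: 7
L3: h(125,994)=(125*31+994)%997=881 [pair 0] -> [881]
  Sibling for proof at L2: 994
Root: 881
Proof path (sibling hashes from leaf to root): [90, 7, 994]

Answer: 90 7 994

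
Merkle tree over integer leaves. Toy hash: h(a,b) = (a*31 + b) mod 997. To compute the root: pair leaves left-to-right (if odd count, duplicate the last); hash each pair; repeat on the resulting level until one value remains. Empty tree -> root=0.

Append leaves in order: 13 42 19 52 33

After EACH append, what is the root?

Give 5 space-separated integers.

Answer: 13 445 445 478 754

Derivation:
After append 13 (leaves=[13]):
  L0: [13]
  root=13
After append 42 (leaves=[13, 42]):
  L0: [13, 42]
  L1: h(13,42)=(13*31+42)%997=445 -> [445]
  root=445
After append 19 (leaves=[13, 42, 19]):
  L0: [13, 42, 19]
  L1: h(13,42)=(13*31+42)%997=445 h(19,19)=(19*31+19)%997=608 -> [445, 608]
  L2: h(445,608)=(445*31+608)%997=445 -> [445]
  root=445
After append 52 (leaves=[13, 42, 19, 52]):
  L0: [13, 42, 19, 52]
  L1: h(13,42)=(13*31+42)%997=445 h(19,52)=(19*31+52)%997=641 -> [445, 641]
  L2: h(445,641)=(445*31+641)%997=478 -> [478]
  root=478
After append 33 (leaves=[13, 42, 19, 52, 33]):
  L0: [13, 42, 19, 52, 33]
  L1: h(13,42)=(13*31+42)%997=445 h(19,52)=(19*31+52)%997=641 h(33,33)=(33*31+33)%997=59 -> [445, 641, 59]
  L2: h(445,641)=(445*31+641)%997=478 h(59,59)=(59*31+59)%997=891 -> [478, 891]
  L3: h(478,891)=(478*31+891)%997=754 -> [754]
  root=754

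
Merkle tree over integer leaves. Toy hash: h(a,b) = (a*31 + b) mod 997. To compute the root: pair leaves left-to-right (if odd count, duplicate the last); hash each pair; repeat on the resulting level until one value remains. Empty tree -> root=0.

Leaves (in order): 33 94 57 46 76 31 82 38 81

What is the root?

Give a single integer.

Answer: 436

Derivation:
L0: [33, 94, 57, 46, 76, 31, 82, 38, 81]
L1: h(33,94)=(33*31+94)%997=120 h(57,46)=(57*31+46)%997=816 h(76,31)=(76*31+31)%997=393 h(82,38)=(82*31+38)%997=586 h(81,81)=(81*31+81)%997=598 -> [120, 816, 393, 586, 598]
L2: h(120,816)=(120*31+816)%997=548 h(393,586)=(393*31+586)%997=805 h(598,598)=(598*31+598)%997=193 -> [548, 805, 193]
L3: h(548,805)=(548*31+805)%997=844 h(193,193)=(193*31+193)%997=194 -> [844, 194]
L4: h(844,194)=(844*31+194)%997=436 -> [436]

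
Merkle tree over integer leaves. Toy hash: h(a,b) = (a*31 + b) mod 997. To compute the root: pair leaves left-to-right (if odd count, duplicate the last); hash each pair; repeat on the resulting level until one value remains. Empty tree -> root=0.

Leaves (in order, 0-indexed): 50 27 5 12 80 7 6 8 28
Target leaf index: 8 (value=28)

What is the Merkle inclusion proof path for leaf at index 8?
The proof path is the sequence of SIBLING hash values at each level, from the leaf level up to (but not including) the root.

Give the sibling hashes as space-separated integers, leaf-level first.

L0 (leaves): [50, 27, 5, 12, 80, 7, 6, 8, 28], target index=8
L1: h(50,27)=(50*31+27)%997=580 [pair 0] h(5,12)=(5*31+12)%997=167 [pair 1] h(80,7)=(80*31+7)%997=493 [pair 2] h(6,8)=(6*31+8)%997=194 [pair 3] h(28,28)=(28*31+28)%997=896 [pair 4] -> [580, 167, 493, 194, 896]
  Sibling for proof at L0: 28
L2: h(580,167)=(580*31+167)%997=201 [pair 0] h(493,194)=(493*31+194)%997=522 [pair 1] h(896,896)=(896*31+896)%997=756 [pair 2] -> [201, 522, 756]
  Sibling for proof at L1: 896
L3: h(201,522)=(201*31+522)%997=771 [pair 0] h(756,756)=(756*31+756)%997=264 [pair 1] -> [771, 264]
  Sibling for proof at L2: 756
L4: h(771,264)=(771*31+264)%997=237 [pair 0] -> [237]
  Sibling for proof at L3: 771
Root: 237
Proof path (sibling hashes from leaf to root): [28, 896, 756, 771]

Answer: 28 896 756 771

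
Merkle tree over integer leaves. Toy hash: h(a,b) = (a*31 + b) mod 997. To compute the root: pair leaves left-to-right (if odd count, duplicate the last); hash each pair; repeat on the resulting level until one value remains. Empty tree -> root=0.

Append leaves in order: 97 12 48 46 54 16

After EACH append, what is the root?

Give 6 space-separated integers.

Answer: 97 28 410 408 148 926

Derivation:
After append 97 (leaves=[97]):
  L0: [97]
  root=97
After append 12 (leaves=[97, 12]):
  L0: [97, 12]
  L1: h(97,12)=(97*31+12)%997=28 -> [28]
  root=28
After append 48 (leaves=[97, 12, 48]):
  L0: [97, 12, 48]
  L1: h(97,12)=(97*31+12)%997=28 h(48,48)=(48*31+48)%997=539 -> [28, 539]
  L2: h(28,539)=(28*31+539)%997=410 -> [410]
  root=410
After append 46 (leaves=[97, 12, 48, 46]):
  L0: [97, 12, 48, 46]
  L1: h(97,12)=(97*31+12)%997=28 h(48,46)=(48*31+46)%997=537 -> [28, 537]
  L2: h(28,537)=(28*31+537)%997=408 -> [408]
  root=408
After append 54 (leaves=[97, 12, 48, 46, 54]):
  L0: [97, 12, 48, 46, 54]
  L1: h(97,12)=(97*31+12)%997=28 h(48,46)=(48*31+46)%997=537 h(54,54)=(54*31+54)%997=731 -> [28, 537, 731]
  L2: h(28,537)=(28*31+537)%997=408 h(731,731)=(731*31+731)%997=461 -> [408, 461]
  L3: h(408,461)=(408*31+461)%997=148 -> [148]
  root=148
After append 16 (leaves=[97, 12, 48, 46, 54, 16]):
  L0: [97, 12, 48, 46, 54, 16]
  L1: h(97,12)=(97*31+12)%997=28 h(48,46)=(48*31+46)%997=537 h(54,16)=(54*31+16)%997=693 -> [28, 537, 693]
  L2: h(28,537)=(28*31+537)%997=408 h(693,693)=(693*31+693)%997=242 -> [408, 242]
  L3: h(408,242)=(408*31+242)%997=926 -> [926]
  root=926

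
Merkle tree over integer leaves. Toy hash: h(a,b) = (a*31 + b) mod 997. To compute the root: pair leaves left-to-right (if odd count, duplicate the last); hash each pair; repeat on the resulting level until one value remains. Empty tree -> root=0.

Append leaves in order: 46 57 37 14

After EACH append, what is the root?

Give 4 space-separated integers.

After append 46 (leaves=[46]):
  L0: [46]
  root=46
After append 57 (leaves=[46, 57]):
  L0: [46, 57]
  L1: h(46,57)=(46*31+57)%997=486 -> [486]
  root=486
After append 37 (leaves=[46, 57, 37]):
  L0: [46, 57, 37]
  L1: h(46,57)=(46*31+57)%997=486 h(37,37)=(37*31+37)%997=187 -> [486, 187]
  L2: h(486,187)=(486*31+187)%997=298 -> [298]
  root=298
After append 14 (leaves=[46, 57, 37, 14]):
  L0: [46, 57, 37, 14]
  L1: h(46,57)=(46*31+57)%997=486 h(37,14)=(37*31+14)%997=164 -> [486, 164]
  L2: h(486,164)=(486*31+164)%997=275 -> [275]
  root=275

Answer: 46 486 298 275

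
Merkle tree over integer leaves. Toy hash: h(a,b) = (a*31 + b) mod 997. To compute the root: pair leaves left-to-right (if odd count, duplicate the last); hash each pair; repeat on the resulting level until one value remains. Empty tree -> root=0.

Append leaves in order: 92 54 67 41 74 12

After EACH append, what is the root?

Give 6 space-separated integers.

After append 92 (leaves=[92]):
  L0: [92]
  root=92
After append 54 (leaves=[92, 54]):
  L0: [92, 54]
  L1: h(92,54)=(92*31+54)%997=912 -> [912]
  root=912
After append 67 (leaves=[92, 54, 67]):
  L0: [92, 54, 67]
  L1: h(92,54)=(92*31+54)%997=912 h(67,67)=(67*31+67)%997=150 -> [912, 150]
  L2: h(912,150)=(912*31+150)%997=506 -> [506]
  root=506
After append 41 (leaves=[92, 54, 67, 41]):
  L0: [92, 54, 67, 41]
  L1: h(92,54)=(92*31+54)%997=912 h(67,41)=(67*31+41)%997=124 -> [912, 124]
  L2: h(912,124)=(912*31+124)%997=480 -> [480]
  root=480
After append 74 (leaves=[92, 54, 67, 41, 74]):
  L0: [92, 54, 67, 41, 74]
  L1: h(92,54)=(92*31+54)%997=912 h(67,41)=(67*31+41)%997=124 h(74,74)=(74*31+74)%997=374 -> [912, 124, 374]
  L2: h(912,124)=(912*31+124)%997=480 h(374,374)=(374*31+374)%997=4 -> [480, 4]
  L3: h(480,4)=(480*31+4)%997=926 -> [926]
  root=926
After append 12 (leaves=[92, 54, 67, 41, 74, 12]):
  L0: [92, 54, 67, 41, 74, 12]
  L1: h(92,54)=(92*31+54)%997=912 h(67,41)=(67*31+41)%997=124 h(74,12)=(74*31+12)%997=312 -> [912, 124, 312]
  L2: h(912,124)=(912*31+124)%997=480 h(312,312)=(312*31+312)%997=14 -> [480, 14]
  L3: h(480,14)=(480*31+14)%997=936 -> [936]
  root=936

Answer: 92 912 506 480 926 936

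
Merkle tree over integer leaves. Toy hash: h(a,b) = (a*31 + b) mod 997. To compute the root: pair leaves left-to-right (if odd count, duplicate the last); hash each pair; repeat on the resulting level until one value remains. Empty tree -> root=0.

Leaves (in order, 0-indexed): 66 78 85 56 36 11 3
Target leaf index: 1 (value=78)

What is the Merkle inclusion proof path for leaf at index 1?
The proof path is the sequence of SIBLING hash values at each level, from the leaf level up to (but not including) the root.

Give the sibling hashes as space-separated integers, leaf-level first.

Answer: 66 697 138

Derivation:
L0 (leaves): [66, 78, 85, 56, 36, 11, 3], target index=1
L1: h(66,78)=(66*31+78)%997=130 [pair 0] h(85,56)=(85*31+56)%997=697 [pair 1] h(36,11)=(36*31+11)%997=130 [pair 2] h(3,3)=(3*31+3)%997=96 [pair 3] -> [130, 697, 130, 96]
  Sibling for proof at L0: 66
L2: h(130,697)=(130*31+697)%997=739 [pair 0] h(130,96)=(130*31+96)%997=138 [pair 1] -> [739, 138]
  Sibling for proof at L1: 697
L3: h(739,138)=(739*31+138)%997=116 [pair 0] -> [116]
  Sibling for proof at L2: 138
Root: 116
Proof path (sibling hashes from leaf to root): [66, 697, 138]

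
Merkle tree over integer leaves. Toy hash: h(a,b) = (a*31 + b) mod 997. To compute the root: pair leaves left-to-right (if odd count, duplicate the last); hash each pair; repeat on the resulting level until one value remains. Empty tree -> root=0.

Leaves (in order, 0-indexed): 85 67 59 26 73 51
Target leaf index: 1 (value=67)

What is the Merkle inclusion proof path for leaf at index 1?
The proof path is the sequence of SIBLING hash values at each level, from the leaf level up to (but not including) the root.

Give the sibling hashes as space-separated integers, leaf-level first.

Answer: 85 858 270

Derivation:
L0 (leaves): [85, 67, 59, 26, 73, 51], target index=1
L1: h(85,67)=(85*31+67)%997=708 [pair 0] h(59,26)=(59*31+26)%997=858 [pair 1] h(73,51)=(73*31+51)%997=320 [pair 2] -> [708, 858, 320]
  Sibling for proof at L0: 85
L2: h(708,858)=(708*31+858)%997=872 [pair 0] h(320,320)=(320*31+320)%997=270 [pair 1] -> [872, 270]
  Sibling for proof at L1: 858
L3: h(872,270)=(872*31+270)%997=383 [pair 0] -> [383]
  Sibling for proof at L2: 270
Root: 383
Proof path (sibling hashes from leaf to root): [85, 858, 270]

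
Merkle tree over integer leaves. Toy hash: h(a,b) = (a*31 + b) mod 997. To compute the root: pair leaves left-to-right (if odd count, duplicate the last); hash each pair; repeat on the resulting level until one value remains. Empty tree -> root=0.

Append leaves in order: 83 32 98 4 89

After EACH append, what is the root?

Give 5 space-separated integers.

Answer: 83 611 143 49 931

Derivation:
After append 83 (leaves=[83]):
  L0: [83]
  root=83
After append 32 (leaves=[83, 32]):
  L0: [83, 32]
  L1: h(83,32)=(83*31+32)%997=611 -> [611]
  root=611
After append 98 (leaves=[83, 32, 98]):
  L0: [83, 32, 98]
  L1: h(83,32)=(83*31+32)%997=611 h(98,98)=(98*31+98)%997=145 -> [611, 145]
  L2: h(611,145)=(611*31+145)%997=143 -> [143]
  root=143
After append 4 (leaves=[83, 32, 98, 4]):
  L0: [83, 32, 98, 4]
  L1: h(83,32)=(83*31+32)%997=611 h(98,4)=(98*31+4)%997=51 -> [611, 51]
  L2: h(611,51)=(611*31+51)%997=49 -> [49]
  root=49
After append 89 (leaves=[83, 32, 98, 4, 89]):
  L0: [83, 32, 98, 4, 89]
  L1: h(83,32)=(83*31+32)%997=611 h(98,4)=(98*31+4)%997=51 h(89,89)=(89*31+89)%997=854 -> [611, 51, 854]
  L2: h(611,51)=(611*31+51)%997=49 h(854,854)=(854*31+854)%997=409 -> [49, 409]
  L3: h(49,409)=(49*31+409)%997=931 -> [931]
  root=931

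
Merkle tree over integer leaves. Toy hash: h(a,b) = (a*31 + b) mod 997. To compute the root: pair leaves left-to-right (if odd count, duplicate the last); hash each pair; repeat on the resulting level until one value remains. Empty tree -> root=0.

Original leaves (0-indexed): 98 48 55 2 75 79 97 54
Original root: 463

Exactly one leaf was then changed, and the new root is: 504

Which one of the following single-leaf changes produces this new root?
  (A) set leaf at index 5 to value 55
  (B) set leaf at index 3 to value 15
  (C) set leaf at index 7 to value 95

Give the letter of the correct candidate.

Original leaves: [98, 48, 55, 2, 75, 79, 97, 54]
Target new root: 504
Try each candidate change and compute the resulting root:
Candidate A: set leaf[5] = 55 -> leaves = [98, 48, 55, 2, 75, 55, 97, 54]
  L0: [98, 48, 55, 2, 75, 55, 97, 54]
  L1: h(98,48)=(98*31+48)%997=95 h(55,2)=(55*31+2)%997=710 h(75,55)=(75*31+55)%997=386 h(97,54)=(97*31+54)%997=70 -> [95, 710, 386, 70]
  L2: h(95,710)=(95*31+710)%997=664 h(386,70)=(386*31+70)%997=72 -> [664, 72]
  L3: h(664,72)=(664*31+72)%997=716 -> [716]
  root = 716 != target 504
Candidate B: set leaf[3] = 15 -> leaves = [98, 48, 55, 15, 75, 79, 97, 54]
  L0: [98, 48, 55, 15, 75, 79, 97, 54]
  L1: h(98,48)=(98*31+48)%997=95 h(55,15)=(55*31+15)%997=723 h(75,79)=(75*31+79)%997=410 h(97,54)=(97*31+54)%997=70 -> [95, 723, 410, 70]
  L2: h(95,723)=(95*31+723)%997=677 h(410,70)=(410*31+70)%997=816 -> [677, 816]
  L3: h(677,816)=(677*31+816)%997=866 -> [866]
  root = 866 != target 504
Candidate C: set leaf[7] = 95 -> leaves = [98, 48, 55, 2, 75, 79, 97, 95]
  L0: [98, 48, 55, 2, 75, 79, 97, 95]
  L1: h(98,48)=(98*31+48)%997=95 h(55,2)=(55*31+2)%997=710 h(75,79)=(75*31+79)%997=410 h(97,95)=(97*31+95)%997=111 -> [95, 710, 410, 111]
  L2: h(95,710)=(95*31+710)%997=664 h(410,111)=(410*31+111)%997=857 -> [664, 857]
  L3: h(664,857)=(664*31+857)%997=504 -> [504]
  root = 504 == target 504  ** MATCH **
Candidate C produces the target root.

Answer: C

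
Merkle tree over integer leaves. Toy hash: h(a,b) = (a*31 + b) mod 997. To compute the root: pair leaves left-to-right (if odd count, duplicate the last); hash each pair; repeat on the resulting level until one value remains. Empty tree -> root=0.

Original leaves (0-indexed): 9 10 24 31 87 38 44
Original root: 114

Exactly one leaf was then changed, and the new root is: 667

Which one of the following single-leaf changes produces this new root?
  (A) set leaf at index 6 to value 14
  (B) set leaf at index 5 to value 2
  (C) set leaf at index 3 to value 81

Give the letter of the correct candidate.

Answer: C

Derivation:
Original leaves: [9, 10, 24, 31, 87, 38, 44]
Target new root: 667
Try each candidate change and compute the resulting root:
Candidate A: set leaf[6] = 14 -> leaves = [9, 10, 24, 31, 87, 38, 14]
  L0: [9, 10, 24, 31, 87, 38, 14]
  L1: h(9,10)=(9*31+10)%997=289 h(24,31)=(24*31+31)%997=775 h(87,38)=(87*31+38)%997=741 h(14,14)=(14*31+14)%997=448 -> [289, 775, 741, 448]
  L2: h(289,775)=(289*31+775)%997=761 h(741,448)=(741*31+448)%997=488 -> [761, 488]
  L3: h(761,488)=(761*31+488)%997=151 -> [151]
  root = 151 != target 667
Candidate B: set leaf[5] = 2 -> leaves = [9, 10, 24, 31, 87, 2, 44]
  L0: [9, 10, 24, 31, 87, 2, 44]
  L1: h(9,10)=(9*31+10)%997=289 h(24,31)=(24*31+31)%997=775 h(87,2)=(87*31+2)%997=705 h(44,44)=(44*31+44)%997=411 -> [289, 775, 705, 411]
  L2: h(289,775)=(289*31+775)%997=761 h(705,411)=(705*31+411)%997=332 -> [761, 332]
  L3: h(761,332)=(761*31+332)%997=992 -> [992]
  root = 992 != target 667
Candidate C: set leaf[3] = 81 -> leaves = [9, 10, 24, 81, 87, 38, 44]
  L0: [9, 10, 24, 81, 87, 38, 44]
  L1: h(9,10)=(9*31+10)%997=289 h(24,81)=(24*31+81)%997=825 h(87,38)=(87*31+38)%997=741 h(44,44)=(44*31+44)%997=411 -> [289, 825, 741, 411]
  L2: h(289,825)=(289*31+825)%997=811 h(741,411)=(741*31+411)%997=451 -> [811, 451]
  L3: h(811,451)=(811*31+451)%997=667 -> [667]
  root = 667 == target 667  ** MATCH **
Candidate C produces the target root.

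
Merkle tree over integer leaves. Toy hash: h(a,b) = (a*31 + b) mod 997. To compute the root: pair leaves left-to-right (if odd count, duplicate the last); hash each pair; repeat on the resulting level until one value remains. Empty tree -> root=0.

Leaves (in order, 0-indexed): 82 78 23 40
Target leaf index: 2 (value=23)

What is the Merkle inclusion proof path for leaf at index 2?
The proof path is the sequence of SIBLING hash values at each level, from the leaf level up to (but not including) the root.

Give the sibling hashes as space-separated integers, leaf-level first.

Answer: 40 626

Derivation:
L0 (leaves): [82, 78, 23, 40], target index=2
L1: h(82,78)=(82*31+78)%997=626 [pair 0] h(23,40)=(23*31+40)%997=753 [pair 1] -> [626, 753]
  Sibling for proof at L0: 40
L2: h(626,753)=(626*31+753)%997=219 [pair 0] -> [219]
  Sibling for proof at L1: 626
Root: 219
Proof path (sibling hashes from leaf to root): [40, 626]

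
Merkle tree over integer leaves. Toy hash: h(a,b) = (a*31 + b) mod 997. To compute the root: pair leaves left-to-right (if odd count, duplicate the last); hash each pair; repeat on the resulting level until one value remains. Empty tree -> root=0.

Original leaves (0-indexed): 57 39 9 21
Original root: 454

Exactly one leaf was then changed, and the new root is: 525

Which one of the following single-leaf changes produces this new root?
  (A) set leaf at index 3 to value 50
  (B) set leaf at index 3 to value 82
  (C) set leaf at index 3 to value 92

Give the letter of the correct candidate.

Answer: C

Derivation:
Original leaves: [57, 39, 9, 21]
Target new root: 525
Try each candidate change and compute the resulting root:
Candidate A: set leaf[3] = 50 -> leaves = [57, 39, 9, 50]
  L0: [57, 39, 9, 50]
  L1: h(57,39)=(57*31+39)%997=809 h(9,50)=(9*31+50)%997=329 -> [809, 329]
  L2: h(809,329)=(809*31+329)%997=483 -> [483]
  root = 483 != target 525
Candidate B: set leaf[3] = 82 -> leaves = [57, 39, 9, 82]
  L0: [57, 39, 9, 82]
  L1: h(57,39)=(57*31+39)%997=809 h(9,82)=(9*31+82)%997=361 -> [809, 361]
  L2: h(809,361)=(809*31+361)%997=515 -> [515]
  root = 515 != target 525
Candidate C: set leaf[3] = 92 -> leaves = [57, 39, 9, 92]
  L0: [57, 39, 9, 92]
  L1: h(57,39)=(57*31+39)%997=809 h(9,92)=(9*31+92)%997=371 -> [809, 371]
  L2: h(809,371)=(809*31+371)%997=525 -> [525]
  root = 525 == target 525  ** MATCH **
Candidate C produces the target root.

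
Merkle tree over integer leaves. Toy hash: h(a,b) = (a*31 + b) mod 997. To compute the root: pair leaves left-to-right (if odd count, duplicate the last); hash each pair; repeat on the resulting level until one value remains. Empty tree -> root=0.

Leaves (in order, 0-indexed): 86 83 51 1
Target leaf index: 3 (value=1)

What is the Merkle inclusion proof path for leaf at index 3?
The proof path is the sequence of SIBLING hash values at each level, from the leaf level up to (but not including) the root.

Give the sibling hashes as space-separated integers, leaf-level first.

Answer: 51 755

Derivation:
L0 (leaves): [86, 83, 51, 1], target index=3
L1: h(86,83)=(86*31+83)%997=755 [pair 0] h(51,1)=(51*31+1)%997=585 [pair 1] -> [755, 585]
  Sibling for proof at L0: 51
L2: h(755,585)=(755*31+585)%997=62 [pair 0] -> [62]
  Sibling for proof at L1: 755
Root: 62
Proof path (sibling hashes from leaf to root): [51, 755]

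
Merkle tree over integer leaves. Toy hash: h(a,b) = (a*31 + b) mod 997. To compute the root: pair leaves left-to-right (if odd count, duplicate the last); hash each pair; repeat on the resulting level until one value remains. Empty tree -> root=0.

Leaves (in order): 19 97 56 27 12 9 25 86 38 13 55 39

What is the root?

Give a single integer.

L0: [19, 97, 56, 27, 12, 9, 25, 86, 38, 13, 55, 39]
L1: h(19,97)=(19*31+97)%997=686 h(56,27)=(56*31+27)%997=766 h(12,9)=(12*31+9)%997=381 h(25,86)=(25*31+86)%997=861 h(38,13)=(38*31+13)%997=194 h(55,39)=(55*31+39)%997=747 -> [686, 766, 381, 861, 194, 747]
L2: h(686,766)=(686*31+766)%997=98 h(381,861)=(381*31+861)%997=708 h(194,747)=(194*31+747)%997=779 -> [98, 708, 779]
L3: h(98,708)=(98*31+708)%997=755 h(779,779)=(779*31+779)%997=3 -> [755, 3]
L4: h(755,3)=(755*31+3)%997=477 -> [477]

Answer: 477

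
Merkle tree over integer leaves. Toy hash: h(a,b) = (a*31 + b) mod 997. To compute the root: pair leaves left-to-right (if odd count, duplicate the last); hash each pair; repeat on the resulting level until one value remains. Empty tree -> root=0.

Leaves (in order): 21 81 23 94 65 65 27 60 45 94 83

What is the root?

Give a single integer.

Answer: 56

Derivation:
L0: [21, 81, 23, 94, 65, 65, 27, 60, 45, 94, 83]
L1: h(21,81)=(21*31+81)%997=732 h(23,94)=(23*31+94)%997=807 h(65,65)=(65*31+65)%997=86 h(27,60)=(27*31+60)%997=897 h(45,94)=(45*31+94)%997=492 h(83,83)=(83*31+83)%997=662 -> [732, 807, 86, 897, 492, 662]
L2: h(732,807)=(732*31+807)%997=568 h(86,897)=(86*31+897)%997=572 h(492,662)=(492*31+662)%997=959 -> [568, 572, 959]
L3: h(568,572)=(568*31+572)%997=234 h(959,959)=(959*31+959)%997=778 -> [234, 778]
L4: h(234,778)=(234*31+778)%997=56 -> [56]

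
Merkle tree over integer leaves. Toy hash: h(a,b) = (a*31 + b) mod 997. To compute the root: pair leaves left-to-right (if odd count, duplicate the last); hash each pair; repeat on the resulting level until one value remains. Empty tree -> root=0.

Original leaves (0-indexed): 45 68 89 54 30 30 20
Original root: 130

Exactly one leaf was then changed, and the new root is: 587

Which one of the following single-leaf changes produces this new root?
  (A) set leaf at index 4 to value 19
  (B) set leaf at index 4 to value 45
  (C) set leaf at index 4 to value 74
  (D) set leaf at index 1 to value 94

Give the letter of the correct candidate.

Answer: B

Derivation:
Original leaves: [45, 68, 89, 54, 30, 30, 20]
Target new root: 587
Try each candidate change and compute the resulting root:
Candidate A: set leaf[4] = 19 -> leaves = [45, 68, 89, 54, 19, 30, 20]
  L0: [45, 68, 89, 54, 19, 30, 20]
  L1: h(45,68)=(45*31+68)%997=466 h(89,54)=(89*31+54)%997=819 h(19,30)=(19*31+30)%997=619 h(20,20)=(20*31+20)%997=640 -> [466, 819, 619, 640]
  L2: h(466,819)=(466*31+819)%997=310 h(619,640)=(619*31+640)%997=886 -> [310, 886]
  L3: h(310,886)=(310*31+886)%997=526 -> [526]
  root = 526 != target 587
Candidate B: set leaf[4] = 45 -> leaves = [45, 68, 89, 54, 45, 30, 20]
  L0: [45, 68, 89, 54, 45, 30, 20]
  L1: h(45,68)=(45*31+68)%997=466 h(89,54)=(89*31+54)%997=819 h(45,30)=(45*31+30)%997=428 h(20,20)=(20*31+20)%997=640 -> [466, 819, 428, 640]
  L2: h(466,819)=(466*31+819)%997=310 h(428,640)=(428*31+640)%997=947 -> [310, 947]
  L3: h(310,947)=(310*31+947)%997=587 -> [587]
  root = 587 == target 587  ** MATCH **
Candidate C: set leaf[4] = 74 -> leaves = [45, 68, 89, 54, 74, 30, 20]
  L0: [45, 68, 89, 54, 74, 30, 20]
  L1: h(45,68)=(45*31+68)%997=466 h(89,54)=(89*31+54)%997=819 h(74,30)=(74*31+30)%997=330 h(20,20)=(20*31+20)%997=640 -> [466, 819, 330, 640]
  L2: h(466,819)=(466*31+819)%997=310 h(330,640)=(330*31+640)%997=900 -> [310, 900]
  L3: h(310,900)=(310*31+900)%997=540 -> [540]
  root = 540 != target 587
Candidate D: set leaf[1] = 94 -> leaves = [45, 94, 89, 54, 30, 30, 20]
  L0: [45, 94, 89, 54, 30, 30, 20]
  L1: h(45,94)=(45*31+94)%997=492 h(89,54)=(89*31+54)%997=819 h(30,30)=(30*31+30)%997=960 h(20,20)=(20*31+20)%997=640 -> [492, 819, 960, 640]
  L2: h(492,819)=(492*31+819)%997=119 h(960,640)=(960*31+640)%997=490 -> [119, 490]
  L3: h(119,490)=(119*31+490)%997=191 -> [191]
  root = 191 != target 587
Candidate B produces the target root.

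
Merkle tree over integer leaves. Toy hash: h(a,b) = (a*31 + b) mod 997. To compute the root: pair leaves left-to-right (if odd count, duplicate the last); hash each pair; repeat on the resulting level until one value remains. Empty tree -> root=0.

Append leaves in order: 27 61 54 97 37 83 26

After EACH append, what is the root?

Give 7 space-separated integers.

After append 27 (leaves=[27]):
  L0: [27]
  root=27
After append 61 (leaves=[27, 61]):
  L0: [27, 61]
  L1: h(27,61)=(27*31+61)%997=898 -> [898]
  root=898
After append 54 (leaves=[27, 61, 54]):
  L0: [27, 61, 54]
  L1: h(27,61)=(27*31+61)%997=898 h(54,54)=(54*31+54)%997=731 -> [898, 731]
  L2: h(898,731)=(898*31+731)%997=653 -> [653]
  root=653
After append 97 (leaves=[27, 61, 54, 97]):
  L0: [27, 61, 54, 97]
  L1: h(27,61)=(27*31+61)%997=898 h(54,97)=(54*31+97)%997=774 -> [898, 774]
  L2: h(898,774)=(898*31+774)%997=696 -> [696]
  root=696
After append 37 (leaves=[27, 61, 54, 97, 37]):
  L0: [27, 61, 54, 97, 37]
  L1: h(27,61)=(27*31+61)%997=898 h(54,97)=(54*31+97)%997=774 h(37,37)=(37*31+37)%997=187 -> [898, 774, 187]
  L2: h(898,774)=(898*31+774)%997=696 h(187,187)=(187*31+187)%997=2 -> [696, 2]
  L3: h(696,2)=(696*31+2)%997=641 -> [641]
  root=641
After append 83 (leaves=[27, 61, 54, 97, 37, 83]):
  L0: [27, 61, 54, 97, 37, 83]
  L1: h(27,61)=(27*31+61)%997=898 h(54,97)=(54*31+97)%997=774 h(37,83)=(37*31+83)%997=233 -> [898, 774, 233]
  L2: h(898,774)=(898*31+774)%997=696 h(233,233)=(233*31+233)%997=477 -> [696, 477]
  L3: h(696,477)=(696*31+477)%997=119 -> [119]
  root=119
After append 26 (leaves=[27, 61, 54, 97, 37, 83, 26]):
  L0: [27, 61, 54, 97, 37, 83, 26]
  L1: h(27,61)=(27*31+61)%997=898 h(54,97)=(54*31+97)%997=774 h(37,83)=(37*31+83)%997=233 h(26,26)=(26*31+26)%997=832 -> [898, 774, 233, 832]
  L2: h(898,774)=(898*31+774)%997=696 h(233,832)=(233*31+832)%997=79 -> [696, 79]
  L3: h(696,79)=(696*31+79)%997=718 -> [718]
  root=718

Answer: 27 898 653 696 641 119 718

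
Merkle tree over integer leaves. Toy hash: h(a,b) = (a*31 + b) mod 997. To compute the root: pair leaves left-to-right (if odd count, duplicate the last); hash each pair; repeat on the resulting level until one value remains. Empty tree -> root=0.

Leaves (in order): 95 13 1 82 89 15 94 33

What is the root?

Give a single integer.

L0: [95, 13, 1, 82, 89, 15, 94, 33]
L1: h(95,13)=(95*31+13)%997=964 h(1,82)=(1*31+82)%997=113 h(89,15)=(89*31+15)%997=780 h(94,33)=(94*31+33)%997=953 -> [964, 113, 780, 953]
L2: h(964,113)=(964*31+113)%997=87 h(780,953)=(780*31+953)%997=208 -> [87, 208]
L3: h(87,208)=(87*31+208)%997=911 -> [911]

Answer: 911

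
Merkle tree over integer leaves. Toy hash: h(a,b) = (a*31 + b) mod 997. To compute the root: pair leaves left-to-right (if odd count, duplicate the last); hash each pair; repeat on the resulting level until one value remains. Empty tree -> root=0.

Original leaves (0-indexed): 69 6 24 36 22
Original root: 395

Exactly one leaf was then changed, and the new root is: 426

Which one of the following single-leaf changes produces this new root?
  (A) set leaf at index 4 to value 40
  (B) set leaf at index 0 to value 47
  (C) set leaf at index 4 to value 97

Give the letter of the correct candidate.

Original leaves: [69, 6, 24, 36, 22]
Target new root: 426
Try each candidate change and compute the resulting root:
Candidate A: set leaf[4] = 40 -> leaves = [69, 6, 24, 36, 40]
  L0: [69, 6, 24, 36, 40]
  L1: h(69,6)=(69*31+6)%997=151 h(24,36)=(24*31+36)%997=780 h(40,40)=(40*31+40)%997=283 -> [151, 780, 283]
  L2: h(151,780)=(151*31+780)%997=476 h(283,283)=(283*31+283)%997=83 -> [476, 83]
  L3: h(476,83)=(476*31+83)%997=881 -> [881]
  root = 881 != target 426
Candidate B: set leaf[0] = 47 -> leaves = [47, 6, 24, 36, 22]
  L0: [47, 6, 24, 36, 22]
  L1: h(47,6)=(47*31+6)%997=466 h(24,36)=(24*31+36)%997=780 h(22,22)=(22*31+22)%997=704 -> [466, 780, 704]
  L2: h(466,780)=(466*31+780)%997=271 h(704,704)=(704*31+704)%997=594 -> [271, 594]
  L3: h(271,594)=(271*31+594)%997=22 -> [22]
  root = 22 != target 426
Candidate C: set leaf[4] = 97 -> leaves = [69, 6, 24, 36, 97]
  L0: [69, 6, 24, 36, 97]
  L1: h(69,6)=(69*31+6)%997=151 h(24,36)=(24*31+36)%997=780 h(97,97)=(97*31+97)%997=113 -> [151, 780, 113]
  L2: h(151,780)=(151*31+780)%997=476 h(113,113)=(113*31+113)%997=625 -> [476, 625]
  L3: h(476,625)=(476*31+625)%997=426 -> [426]
  root = 426 == target 426  ** MATCH **
Candidate C produces the target root.

Answer: C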